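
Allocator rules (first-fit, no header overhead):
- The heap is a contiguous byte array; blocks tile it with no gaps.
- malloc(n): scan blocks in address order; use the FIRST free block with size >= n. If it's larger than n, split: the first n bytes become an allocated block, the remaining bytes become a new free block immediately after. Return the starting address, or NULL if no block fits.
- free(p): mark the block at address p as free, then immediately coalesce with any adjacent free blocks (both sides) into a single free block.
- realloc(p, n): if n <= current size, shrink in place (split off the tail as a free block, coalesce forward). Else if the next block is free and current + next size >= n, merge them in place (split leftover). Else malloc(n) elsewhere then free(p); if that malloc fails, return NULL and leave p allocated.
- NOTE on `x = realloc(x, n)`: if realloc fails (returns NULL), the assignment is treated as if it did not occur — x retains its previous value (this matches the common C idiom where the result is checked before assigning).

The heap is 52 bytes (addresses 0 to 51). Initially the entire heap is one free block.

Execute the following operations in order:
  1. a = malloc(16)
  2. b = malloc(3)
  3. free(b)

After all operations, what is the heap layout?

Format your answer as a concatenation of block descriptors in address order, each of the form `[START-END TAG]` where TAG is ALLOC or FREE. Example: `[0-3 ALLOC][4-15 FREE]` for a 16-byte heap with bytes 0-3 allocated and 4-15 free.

Answer: [0-15 ALLOC][16-51 FREE]

Derivation:
Op 1: a = malloc(16) -> a = 0; heap: [0-15 ALLOC][16-51 FREE]
Op 2: b = malloc(3) -> b = 16; heap: [0-15 ALLOC][16-18 ALLOC][19-51 FREE]
Op 3: free(b) -> (freed b); heap: [0-15 ALLOC][16-51 FREE]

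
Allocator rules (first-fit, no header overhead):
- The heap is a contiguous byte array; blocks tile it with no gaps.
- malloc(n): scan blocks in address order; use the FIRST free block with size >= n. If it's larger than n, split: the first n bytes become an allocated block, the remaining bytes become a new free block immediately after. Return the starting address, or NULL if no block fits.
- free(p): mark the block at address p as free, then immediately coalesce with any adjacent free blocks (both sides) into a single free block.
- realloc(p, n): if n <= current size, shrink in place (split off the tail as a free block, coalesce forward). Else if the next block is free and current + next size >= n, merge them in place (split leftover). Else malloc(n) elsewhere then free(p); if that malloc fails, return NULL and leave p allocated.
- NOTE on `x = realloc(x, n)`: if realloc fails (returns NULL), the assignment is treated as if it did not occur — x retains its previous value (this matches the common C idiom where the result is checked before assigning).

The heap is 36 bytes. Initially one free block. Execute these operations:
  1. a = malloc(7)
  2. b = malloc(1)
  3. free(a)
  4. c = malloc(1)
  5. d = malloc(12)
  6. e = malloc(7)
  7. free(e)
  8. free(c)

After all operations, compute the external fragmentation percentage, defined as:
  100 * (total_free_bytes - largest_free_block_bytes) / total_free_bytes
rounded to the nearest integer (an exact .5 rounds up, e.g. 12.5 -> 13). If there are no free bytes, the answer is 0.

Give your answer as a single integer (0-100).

Answer: 30

Derivation:
Op 1: a = malloc(7) -> a = 0; heap: [0-6 ALLOC][7-35 FREE]
Op 2: b = malloc(1) -> b = 7; heap: [0-6 ALLOC][7-7 ALLOC][8-35 FREE]
Op 3: free(a) -> (freed a); heap: [0-6 FREE][7-7 ALLOC][8-35 FREE]
Op 4: c = malloc(1) -> c = 0; heap: [0-0 ALLOC][1-6 FREE][7-7 ALLOC][8-35 FREE]
Op 5: d = malloc(12) -> d = 8; heap: [0-0 ALLOC][1-6 FREE][7-7 ALLOC][8-19 ALLOC][20-35 FREE]
Op 6: e = malloc(7) -> e = 20; heap: [0-0 ALLOC][1-6 FREE][7-7 ALLOC][8-19 ALLOC][20-26 ALLOC][27-35 FREE]
Op 7: free(e) -> (freed e); heap: [0-0 ALLOC][1-6 FREE][7-7 ALLOC][8-19 ALLOC][20-35 FREE]
Op 8: free(c) -> (freed c); heap: [0-6 FREE][7-7 ALLOC][8-19 ALLOC][20-35 FREE]
Free blocks: [7 16] total_free=23 largest=16 -> 100*(23-16)/23 = 700/23 ≈ 30.435 -> rounds to 30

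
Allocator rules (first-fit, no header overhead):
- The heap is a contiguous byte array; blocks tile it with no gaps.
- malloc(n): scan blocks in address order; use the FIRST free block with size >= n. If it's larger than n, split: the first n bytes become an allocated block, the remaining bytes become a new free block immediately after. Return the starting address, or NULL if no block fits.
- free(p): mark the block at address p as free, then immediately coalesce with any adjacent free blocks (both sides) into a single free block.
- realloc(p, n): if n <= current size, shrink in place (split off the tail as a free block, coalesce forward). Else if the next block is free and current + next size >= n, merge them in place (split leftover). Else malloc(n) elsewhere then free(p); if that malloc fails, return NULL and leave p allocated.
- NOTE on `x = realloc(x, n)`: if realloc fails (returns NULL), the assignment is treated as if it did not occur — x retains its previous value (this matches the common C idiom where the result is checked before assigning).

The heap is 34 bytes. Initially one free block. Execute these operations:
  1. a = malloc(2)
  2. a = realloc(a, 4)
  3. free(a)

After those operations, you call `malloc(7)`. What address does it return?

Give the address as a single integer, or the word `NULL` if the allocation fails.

Answer: 0

Derivation:
Op 1: a = malloc(2) -> a = 0; heap: [0-1 ALLOC][2-33 FREE]
Op 2: a = realloc(a, 4) -> a = 0; heap: [0-3 ALLOC][4-33 FREE]
Op 3: free(a) -> (freed a); heap: [0-33 FREE]
malloc(7): first-fit scan over [0-33 FREE] -> 0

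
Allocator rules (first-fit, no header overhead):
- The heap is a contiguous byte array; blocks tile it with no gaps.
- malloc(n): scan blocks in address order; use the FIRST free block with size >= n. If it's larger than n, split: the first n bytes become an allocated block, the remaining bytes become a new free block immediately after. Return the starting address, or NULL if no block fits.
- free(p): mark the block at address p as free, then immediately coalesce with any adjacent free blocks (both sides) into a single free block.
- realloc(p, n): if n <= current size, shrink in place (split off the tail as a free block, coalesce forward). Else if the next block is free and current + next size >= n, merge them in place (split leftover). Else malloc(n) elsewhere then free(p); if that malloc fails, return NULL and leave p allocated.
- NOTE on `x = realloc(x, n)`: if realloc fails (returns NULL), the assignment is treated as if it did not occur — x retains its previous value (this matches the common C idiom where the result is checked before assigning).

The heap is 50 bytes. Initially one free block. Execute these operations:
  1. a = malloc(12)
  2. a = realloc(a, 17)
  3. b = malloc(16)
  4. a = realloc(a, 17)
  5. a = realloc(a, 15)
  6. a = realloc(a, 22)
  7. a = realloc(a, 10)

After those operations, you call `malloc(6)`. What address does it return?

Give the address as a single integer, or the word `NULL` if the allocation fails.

Op 1: a = malloc(12) -> a = 0; heap: [0-11 ALLOC][12-49 FREE]
Op 2: a = realloc(a, 17) -> a = 0; heap: [0-16 ALLOC][17-49 FREE]
Op 3: b = malloc(16) -> b = 17; heap: [0-16 ALLOC][17-32 ALLOC][33-49 FREE]
Op 4: a = realloc(a, 17) -> a = 0; heap: [0-16 ALLOC][17-32 ALLOC][33-49 FREE]
Op 5: a = realloc(a, 15) -> a = 0; heap: [0-14 ALLOC][15-16 FREE][17-32 ALLOC][33-49 FREE]
Op 6: a = realloc(a, 22) -> NULL (a unchanged); heap: [0-14 ALLOC][15-16 FREE][17-32 ALLOC][33-49 FREE]
Op 7: a = realloc(a, 10) -> a = 0; heap: [0-9 ALLOC][10-16 FREE][17-32 ALLOC][33-49 FREE]
malloc(6): first-fit scan over [0-9 ALLOC][10-16 FREE][17-32 ALLOC][33-49 FREE] -> 10

Answer: 10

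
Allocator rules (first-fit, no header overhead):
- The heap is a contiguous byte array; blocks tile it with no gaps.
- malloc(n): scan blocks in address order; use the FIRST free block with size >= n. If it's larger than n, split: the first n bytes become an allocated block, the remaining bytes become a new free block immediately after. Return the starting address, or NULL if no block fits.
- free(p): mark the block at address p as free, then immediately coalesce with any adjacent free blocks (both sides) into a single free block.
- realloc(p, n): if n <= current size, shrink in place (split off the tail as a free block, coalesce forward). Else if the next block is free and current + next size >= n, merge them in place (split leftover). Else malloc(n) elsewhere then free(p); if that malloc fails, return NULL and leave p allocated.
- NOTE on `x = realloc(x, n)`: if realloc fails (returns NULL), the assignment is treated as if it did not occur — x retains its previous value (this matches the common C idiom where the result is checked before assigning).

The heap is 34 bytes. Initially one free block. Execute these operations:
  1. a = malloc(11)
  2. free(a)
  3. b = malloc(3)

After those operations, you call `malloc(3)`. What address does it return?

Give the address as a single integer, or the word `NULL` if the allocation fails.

Answer: 3

Derivation:
Op 1: a = malloc(11) -> a = 0; heap: [0-10 ALLOC][11-33 FREE]
Op 2: free(a) -> (freed a); heap: [0-33 FREE]
Op 3: b = malloc(3) -> b = 0; heap: [0-2 ALLOC][3-33 FREE]
malloc(3): first-fit scan over [0-2 ALLOC][3-33 FREE] -> 3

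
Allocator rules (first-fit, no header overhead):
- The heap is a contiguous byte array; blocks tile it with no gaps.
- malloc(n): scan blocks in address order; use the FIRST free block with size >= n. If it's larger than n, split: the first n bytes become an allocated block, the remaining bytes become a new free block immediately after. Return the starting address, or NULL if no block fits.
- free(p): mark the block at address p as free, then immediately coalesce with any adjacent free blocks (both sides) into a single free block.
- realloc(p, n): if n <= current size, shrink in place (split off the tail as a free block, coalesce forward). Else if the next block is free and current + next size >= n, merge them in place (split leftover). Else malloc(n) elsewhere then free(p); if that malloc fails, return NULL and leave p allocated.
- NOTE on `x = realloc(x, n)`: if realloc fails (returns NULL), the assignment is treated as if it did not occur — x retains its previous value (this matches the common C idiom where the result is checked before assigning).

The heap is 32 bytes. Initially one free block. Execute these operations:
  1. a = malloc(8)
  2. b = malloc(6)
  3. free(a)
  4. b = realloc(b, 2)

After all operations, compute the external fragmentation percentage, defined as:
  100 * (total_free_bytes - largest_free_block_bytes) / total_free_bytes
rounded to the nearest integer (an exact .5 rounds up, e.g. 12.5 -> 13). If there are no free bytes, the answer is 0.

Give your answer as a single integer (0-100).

Op 1: a = malloc(8) -> a = 0; heap: [0-7 ALLOC][8-31 FREE]
Op 2: b = malloc(6) -> b = 8; heap: [0-7 ALLOC][8-13 ALLOC][14-31 FREE]
Op 3: free(a) -> (freed a); heap: [0-7 FREE][8-13 ALLOC][14-31 FREE]
Op 4: b = realloc(b, 2) -> b = 8; heap: [0-7 FREE][8-9 ALLOC][10-31 FREE]
Free blocks: [8 22] total_free=30 largest=22 -> 100*(30-22)/30 = 800/30 ≈ 26.667 -> rounds to 27

Answer: 27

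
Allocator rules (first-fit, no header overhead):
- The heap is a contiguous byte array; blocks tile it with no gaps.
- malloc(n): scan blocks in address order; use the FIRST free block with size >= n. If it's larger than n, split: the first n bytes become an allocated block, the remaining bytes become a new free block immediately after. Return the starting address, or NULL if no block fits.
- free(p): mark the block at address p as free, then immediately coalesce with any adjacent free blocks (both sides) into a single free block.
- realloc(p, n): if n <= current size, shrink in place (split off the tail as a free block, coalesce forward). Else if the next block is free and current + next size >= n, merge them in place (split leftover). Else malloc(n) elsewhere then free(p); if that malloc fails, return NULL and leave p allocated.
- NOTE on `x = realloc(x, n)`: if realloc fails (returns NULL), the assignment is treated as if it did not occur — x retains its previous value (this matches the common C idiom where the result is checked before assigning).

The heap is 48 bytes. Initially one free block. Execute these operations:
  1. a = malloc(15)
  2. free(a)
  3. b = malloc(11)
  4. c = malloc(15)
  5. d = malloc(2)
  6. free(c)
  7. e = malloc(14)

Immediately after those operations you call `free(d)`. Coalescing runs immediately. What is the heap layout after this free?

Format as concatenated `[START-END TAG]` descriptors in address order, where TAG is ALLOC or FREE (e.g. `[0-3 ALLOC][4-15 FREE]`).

Answer: [0-10 ALLOC][11-24 ALLOC][25-47 FREE]

Derivation:
Op 1: a = malloc(15) -> a = 0; heap: [0-14 ALLOC][15-47 FREE]
Op 2: free(a) -> (freed a); heap: [0-47 FREE]
Op 3: b = malloc(11) -> b = 0; heap: [0-10 ALLOC][11-47 FREE]
Op 4: c = malloc(15) -> c = 11; heap: [0-10 ALLOC][11-25 ALLOC][26-47 FREE]
Op 5: d = malloc(2) -> d = 26; heap: [0-10 ALLOC][11-25 ALLOC][26-27 ALLOC][28-47 FREE]
Op 6: free(c) -> (freed c); heap: [0-10 ALLOC][11-25 FREE][26-27 ALLOC][28-47 FREE]
Op 7: e = malloc(14) -> e = 11; heap: [0-10 ALLOC][11-24 ALLOC][25-25 FREE][26-27 ALLOC][28-47 FREE]
free(d): d = 26 -> block [26-27 ALLOC]; mark free, coalesce with adjacent free neighbors -> [0-10 ALLOC][11-24 ALLOC][25-47 FREE]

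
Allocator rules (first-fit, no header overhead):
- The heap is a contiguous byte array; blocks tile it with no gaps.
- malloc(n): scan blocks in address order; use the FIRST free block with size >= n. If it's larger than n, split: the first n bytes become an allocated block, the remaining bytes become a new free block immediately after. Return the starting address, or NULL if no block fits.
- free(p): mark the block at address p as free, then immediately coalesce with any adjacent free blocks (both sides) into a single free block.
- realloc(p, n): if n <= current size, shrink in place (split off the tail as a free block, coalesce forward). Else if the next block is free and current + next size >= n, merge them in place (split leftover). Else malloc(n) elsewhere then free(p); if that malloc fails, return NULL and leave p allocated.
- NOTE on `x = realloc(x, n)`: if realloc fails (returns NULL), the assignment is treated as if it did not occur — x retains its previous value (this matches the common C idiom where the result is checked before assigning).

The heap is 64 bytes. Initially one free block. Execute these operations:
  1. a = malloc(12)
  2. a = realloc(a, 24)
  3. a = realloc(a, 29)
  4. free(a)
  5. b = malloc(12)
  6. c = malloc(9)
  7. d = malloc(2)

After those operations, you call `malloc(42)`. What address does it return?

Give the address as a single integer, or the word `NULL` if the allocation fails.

Op 1: a = malloc(12) -> a = 0; heap: [0-11 ALLOC][12-63 FREE]
Op 2: a = realloc(a, 24) -> a = 0; heap: [0-23 ALLOC][24-63 FREE]
Op 3: a = realloc(a, 29) -> a = 0; heap: [0-28 ALLOC][29-63 FREE]
Op 4: free(a) -> (freed a); heap: [0-63 FREE]
Op 5: b = malloc(12) -> b = 0; heap: [0-11 ALLOC][12-63 FREE]
Op 6: c = malloc(9) -> c = 12; heap: [0-11 ALLOC][12-20 ALLOC][21-63 FREE]
Op 7: d = malloc(2) -> d = 21; heap: [0-11 ALLOC][12-20 ALLOC][21-22 ALLOC][23-63 FREE]
malloc(42): first-fit scan over [0-11 ALLOC][12-20 ALLOC][21-22 ALLOC][23-63 FREE] -> NULL

Answer: NULL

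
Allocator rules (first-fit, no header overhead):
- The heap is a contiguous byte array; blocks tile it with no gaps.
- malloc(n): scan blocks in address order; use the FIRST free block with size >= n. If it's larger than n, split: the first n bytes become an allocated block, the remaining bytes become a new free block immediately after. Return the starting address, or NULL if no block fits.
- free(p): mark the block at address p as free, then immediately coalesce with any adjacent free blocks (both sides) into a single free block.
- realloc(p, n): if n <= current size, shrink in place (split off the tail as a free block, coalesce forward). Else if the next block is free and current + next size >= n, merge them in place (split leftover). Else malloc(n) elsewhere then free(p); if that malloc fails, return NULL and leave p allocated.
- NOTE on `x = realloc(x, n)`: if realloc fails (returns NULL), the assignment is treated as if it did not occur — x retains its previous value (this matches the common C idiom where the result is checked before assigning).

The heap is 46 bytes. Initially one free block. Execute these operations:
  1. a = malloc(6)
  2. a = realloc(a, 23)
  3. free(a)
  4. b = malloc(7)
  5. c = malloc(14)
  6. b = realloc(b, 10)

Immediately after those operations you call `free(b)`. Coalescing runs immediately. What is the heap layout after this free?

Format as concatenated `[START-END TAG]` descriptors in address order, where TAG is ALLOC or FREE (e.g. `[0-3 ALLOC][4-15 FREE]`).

Answer: [0-6 FREE][7-20 ALLOC][21-45 FREE]

Derivation:
Op 1: a = malloc(6) -> a = 0; heap: [0-5 ALLOC][6-45 FREE]
Op 2: a = realloc(a, 23) -> a = 0; heap: [0-22 ALLOC][23-45 FREE]
Op 3: free(a) -> (freed a); heap: [0-45 FREE]
Op 4: b = malloc(7) -> b = 0; heap: [0-6 ALLOC][7-45 FREE]
Op 5: c = malloc(14) -> c = 7; heap: [0-6 ALLOC][7-20 ALLOC][21-45 FREE]
Op 6: b = realloc(b, 10) -> b = 21; heap: [0-6 FREE][7-20 ALLOC][21-30 ALLOC][31-45 FREE]
free(b): b = 21 -> block [21-30 ALLOC]; mark free, coalesce with adjacent free neighbors -> [0-6 FREE][7-20 ALLOC][21-45 FREE]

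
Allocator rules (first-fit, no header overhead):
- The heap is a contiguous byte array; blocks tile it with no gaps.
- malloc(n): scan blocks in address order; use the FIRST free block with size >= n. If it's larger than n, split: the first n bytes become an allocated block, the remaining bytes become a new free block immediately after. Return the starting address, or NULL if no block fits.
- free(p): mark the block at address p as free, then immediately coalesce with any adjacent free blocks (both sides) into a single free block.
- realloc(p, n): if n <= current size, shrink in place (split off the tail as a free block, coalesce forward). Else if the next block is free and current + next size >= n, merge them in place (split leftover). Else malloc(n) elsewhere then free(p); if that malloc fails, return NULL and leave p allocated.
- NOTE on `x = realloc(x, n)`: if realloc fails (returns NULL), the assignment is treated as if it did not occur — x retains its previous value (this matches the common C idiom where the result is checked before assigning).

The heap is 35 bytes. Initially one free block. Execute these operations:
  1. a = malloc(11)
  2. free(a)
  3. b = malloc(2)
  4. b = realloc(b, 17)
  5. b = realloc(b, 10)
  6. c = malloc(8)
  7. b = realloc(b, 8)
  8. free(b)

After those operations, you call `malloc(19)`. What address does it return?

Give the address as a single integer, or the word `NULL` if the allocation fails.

Op 1: a = malloc(11) -> a = 0; heap: [0-10 ALLOC][11-34 FREE]
Op 2: free(a) -> (freed a); heap: [0-34 FREE]
Op 3: b = malloc(2) -> b = 0; heap: [0-1 ALLOC][2-34 FREE]
Op 4: b = realloc(b, 17) -> b = 0; heap: [0-16 ALLOC][17-34 FREE]
Op 5: b = realloc(b, 10) -> b = 0; heap: [0-9 ALLOC][10-34 FREE]
Op 6: c = malloc(8) -> c = 10; heap: [0-9 ALLOC][10-17 ALLOC][18-34 FREE]
Op 7: b = realloc(b, 8) -> b = 0; heap: [0-7 ALLOC][8-9 FREE][10-17 ALLOC][18-34 FREE]
Op 8: free(b) -> (freed b); heap: [0-9 FREE][10-17 ALLOC][18-34 FREE]
malloc(19): first-fit scan over [0-9 FREE][10-17 ALLOC][18-34 FREE] -> NULL

Answer: NULL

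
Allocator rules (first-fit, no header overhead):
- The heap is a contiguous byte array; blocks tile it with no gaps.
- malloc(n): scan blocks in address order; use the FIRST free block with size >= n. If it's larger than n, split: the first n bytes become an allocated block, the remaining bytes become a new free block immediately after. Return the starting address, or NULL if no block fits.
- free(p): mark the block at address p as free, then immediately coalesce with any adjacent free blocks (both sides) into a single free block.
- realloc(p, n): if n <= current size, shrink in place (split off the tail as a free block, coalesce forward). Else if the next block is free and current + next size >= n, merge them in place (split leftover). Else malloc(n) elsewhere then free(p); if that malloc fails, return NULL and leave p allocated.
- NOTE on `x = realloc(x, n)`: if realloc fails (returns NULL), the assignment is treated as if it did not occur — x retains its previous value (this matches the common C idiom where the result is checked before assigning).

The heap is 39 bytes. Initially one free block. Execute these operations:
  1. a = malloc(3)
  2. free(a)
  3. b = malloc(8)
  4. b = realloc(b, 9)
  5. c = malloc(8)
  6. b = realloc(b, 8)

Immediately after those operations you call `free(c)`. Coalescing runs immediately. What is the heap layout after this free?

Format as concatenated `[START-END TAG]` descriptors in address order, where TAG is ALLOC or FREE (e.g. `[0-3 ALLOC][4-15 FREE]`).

Answer: [0-7 ALLOC][8-38 FREE]

Derivation:
Op 1: a = malloc(3) -> a = 0; heap: [0-2 ALLOC][3-38 FREE]
Op 2: free(a) -> (freed a); heap: [0-38 FREE]
Op 3: b = malloc(8) -> b = 0; heap: [0-7 ALLOC][8-38 FREE]
Op 4: b = realloc(b, 9) -> b = 0; heap: [0-8 ALLOC][9-38 FREE]
Op 5: c = malloc(8) -> c = 9; heap: [0-8 ALLOC][9-16 ALLOC][17-38 FREE]
Op 6: b = realloc(b, 8) -> b = 0; heap: [0-7 ALLOC][8-8 FREE][9-16 ALLOC][17-38 FREE]
free(c): c = 9 -> block [9-16 ALLOC]; mark free, coalesce with adjacent free neighbors -> [0-7 ALLOC][8-38 FREE]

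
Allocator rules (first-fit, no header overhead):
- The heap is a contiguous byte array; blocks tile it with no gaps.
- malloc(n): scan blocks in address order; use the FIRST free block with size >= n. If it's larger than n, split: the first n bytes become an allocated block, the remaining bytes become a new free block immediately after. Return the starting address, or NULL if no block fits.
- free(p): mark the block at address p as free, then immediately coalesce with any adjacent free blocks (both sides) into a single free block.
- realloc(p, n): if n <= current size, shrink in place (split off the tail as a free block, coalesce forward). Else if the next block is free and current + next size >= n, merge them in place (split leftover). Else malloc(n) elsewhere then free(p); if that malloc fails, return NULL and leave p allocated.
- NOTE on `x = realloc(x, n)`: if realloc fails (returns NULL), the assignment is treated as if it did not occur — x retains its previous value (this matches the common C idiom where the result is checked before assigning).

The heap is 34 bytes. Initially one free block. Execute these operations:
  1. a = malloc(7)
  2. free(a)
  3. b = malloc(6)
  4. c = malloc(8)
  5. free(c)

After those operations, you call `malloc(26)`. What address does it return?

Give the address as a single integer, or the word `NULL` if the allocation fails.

Op 1: a = malloc(7) -> a = 0; heap: [0-6 ALLOC][7-33 FREE]
Op 2: free(a) -> (freed a); heap: [0-33 FREE]
Op 3: b = malloc(6) -> b = 0; heap: [0-5 ALLOC][6-33 FREE]
Op 4: c = malloc(8) -> c = 6; heap: [0-5 ALLOC][6-13 ALLOC][14-33 FREE]
Op 5: free(c) -> (freed c); heap: [0-5 ALLOC][6-33 FREE]
malloc(26): first-fit scan over [0-5 ALLOC][6-33 FREE] -> 6

Answer: 6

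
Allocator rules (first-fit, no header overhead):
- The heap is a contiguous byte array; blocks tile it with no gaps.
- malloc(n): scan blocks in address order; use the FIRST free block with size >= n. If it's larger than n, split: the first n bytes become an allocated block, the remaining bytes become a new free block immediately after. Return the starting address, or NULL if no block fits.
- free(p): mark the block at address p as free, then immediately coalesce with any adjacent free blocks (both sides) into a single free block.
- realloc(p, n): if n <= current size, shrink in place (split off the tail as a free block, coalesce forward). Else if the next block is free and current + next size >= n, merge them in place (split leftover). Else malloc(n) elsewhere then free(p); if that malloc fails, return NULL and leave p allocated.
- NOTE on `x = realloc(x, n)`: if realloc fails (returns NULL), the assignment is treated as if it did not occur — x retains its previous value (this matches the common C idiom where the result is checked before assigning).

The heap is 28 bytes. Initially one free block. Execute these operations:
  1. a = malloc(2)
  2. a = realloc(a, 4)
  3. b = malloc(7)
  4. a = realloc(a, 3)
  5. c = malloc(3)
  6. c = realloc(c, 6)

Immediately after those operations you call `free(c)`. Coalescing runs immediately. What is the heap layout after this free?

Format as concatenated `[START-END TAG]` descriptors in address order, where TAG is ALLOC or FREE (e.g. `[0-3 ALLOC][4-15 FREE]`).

Answer: [0-2 ALLOC][3-3 FREE][4-10 ALLOC][11-27 FREE]

Derivation:
Op 1: a = malloc(2) -> a = 0; heap: [0-1 ALLOC][2-27 FREE]
Op 2: a = realloc(a, 4) -> a = 0; heap: [0-3 ALLOC][4-27 FREE]
Op 3: b = malloc(7) -> b = 4; heap: [0-3 ALLOC][4-10 ALLOC][11-27 FREE]
Op 4: a = realloc(a, 3) -> a = 0; heap: [0-2 ALLOC][3-3 FREE][4-10 ALLOC][11-27 FREE]
Op 5: c = malloc(3) -> c = 11; heap: [0-2 ALLOC][3-3 FREE][4-10 ALLOC][11-13 ALLOC][14-27 FREE]
Op 6: c = realloc(c, 6) -> c = 11; heap: [0-2 ALLOC][3-3 FREE][4-10 ALLOC][11-16 ALLOC][17-27 FREE]
free(c): c = 11 -> block [11-16 ALLOC]; mark free, coalesce with adjacent free neighbors -> [0-2 ALLOC][3-3 FREE][4-10 ALLOC][11-27 FREE]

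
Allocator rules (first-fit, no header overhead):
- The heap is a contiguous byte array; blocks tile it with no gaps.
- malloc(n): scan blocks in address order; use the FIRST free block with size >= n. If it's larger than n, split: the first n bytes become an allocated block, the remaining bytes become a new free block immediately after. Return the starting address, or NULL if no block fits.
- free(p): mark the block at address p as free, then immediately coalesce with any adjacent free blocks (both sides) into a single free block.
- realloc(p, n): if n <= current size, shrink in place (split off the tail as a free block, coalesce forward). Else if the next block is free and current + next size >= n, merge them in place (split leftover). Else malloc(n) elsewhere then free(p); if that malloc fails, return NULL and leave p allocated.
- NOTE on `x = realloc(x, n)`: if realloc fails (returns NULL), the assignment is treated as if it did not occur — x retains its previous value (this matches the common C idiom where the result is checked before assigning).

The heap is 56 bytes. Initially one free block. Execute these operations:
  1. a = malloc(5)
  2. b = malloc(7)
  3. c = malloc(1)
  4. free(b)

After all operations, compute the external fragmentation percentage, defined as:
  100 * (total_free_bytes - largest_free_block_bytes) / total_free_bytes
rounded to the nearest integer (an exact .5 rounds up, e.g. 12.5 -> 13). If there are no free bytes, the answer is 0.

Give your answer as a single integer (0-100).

Op 1: a = malloc(5) -> a = 0; heap: [0-4 ALLOC][5-55 FREE]
Op 2: b = malloc(7) -> b = 5; heap: [0-4 ALLOC][5-11 ALLOC][12-55 FREE]
Op 3: c = malloc(1) -> c = 12; heap: [0-4 ALLOC][5-11 ALLOC][12-12 ALLOC][13-55 FREE]
Op 4: free(b) -> (freed b); heap: [0-4 ALLOC][5-11 FREE][12-12 ALLOC][13-55 FREE]
Free blocks: [7 43] total_free=50 largest=43 -> 100*(50-43)/50 = 700/50 = 14

Answer: 14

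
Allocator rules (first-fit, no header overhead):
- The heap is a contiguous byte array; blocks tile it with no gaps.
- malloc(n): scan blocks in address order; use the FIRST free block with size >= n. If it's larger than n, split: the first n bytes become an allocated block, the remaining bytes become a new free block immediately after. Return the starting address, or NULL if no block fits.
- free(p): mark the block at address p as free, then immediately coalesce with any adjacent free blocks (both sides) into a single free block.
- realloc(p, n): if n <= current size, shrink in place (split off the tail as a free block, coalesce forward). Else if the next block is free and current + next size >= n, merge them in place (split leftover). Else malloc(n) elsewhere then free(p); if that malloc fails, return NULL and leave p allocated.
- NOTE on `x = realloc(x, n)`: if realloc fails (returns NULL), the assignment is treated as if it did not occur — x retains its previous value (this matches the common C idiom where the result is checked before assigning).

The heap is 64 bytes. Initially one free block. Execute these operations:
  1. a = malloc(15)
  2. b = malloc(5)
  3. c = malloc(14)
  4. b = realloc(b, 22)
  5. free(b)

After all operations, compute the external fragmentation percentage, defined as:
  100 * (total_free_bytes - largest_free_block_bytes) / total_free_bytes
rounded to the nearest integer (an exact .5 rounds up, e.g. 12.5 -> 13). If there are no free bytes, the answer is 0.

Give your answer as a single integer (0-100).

Answer: 14

Derivation:
Op 1: a = malloc(15) -> a = 0; heap: [0-14 ALLOC][15-63 FREE]
Op 2: b = malloc(5) -> b = 15; heap: [0-14 ALLOC][15-19 ALLOC][20-63 FREE]
Op 3: c = malloc(14) -> c = 20; heap: [0-14 ALLOC][15-19 ALLOC][20-33 ALLOC][34-63 FREE]
Op 4: b = realloc(b, 22) -> b = 34; heap: [0-14 ALLOC][15-19 FREE][20-33 ALLOC][34-55 ALLOC][56-63 FREE]
Op 5: free(b) -> (freed b); heap: [0-14 ALLOC][15-19 FREE][20-33 ALLOC][34-63 FREE]
Free blocks: [5 30] total_free=35 largest=30 -> 100*(35-30)/35 = 500/35 ≈ 14.286 -> rounds to 14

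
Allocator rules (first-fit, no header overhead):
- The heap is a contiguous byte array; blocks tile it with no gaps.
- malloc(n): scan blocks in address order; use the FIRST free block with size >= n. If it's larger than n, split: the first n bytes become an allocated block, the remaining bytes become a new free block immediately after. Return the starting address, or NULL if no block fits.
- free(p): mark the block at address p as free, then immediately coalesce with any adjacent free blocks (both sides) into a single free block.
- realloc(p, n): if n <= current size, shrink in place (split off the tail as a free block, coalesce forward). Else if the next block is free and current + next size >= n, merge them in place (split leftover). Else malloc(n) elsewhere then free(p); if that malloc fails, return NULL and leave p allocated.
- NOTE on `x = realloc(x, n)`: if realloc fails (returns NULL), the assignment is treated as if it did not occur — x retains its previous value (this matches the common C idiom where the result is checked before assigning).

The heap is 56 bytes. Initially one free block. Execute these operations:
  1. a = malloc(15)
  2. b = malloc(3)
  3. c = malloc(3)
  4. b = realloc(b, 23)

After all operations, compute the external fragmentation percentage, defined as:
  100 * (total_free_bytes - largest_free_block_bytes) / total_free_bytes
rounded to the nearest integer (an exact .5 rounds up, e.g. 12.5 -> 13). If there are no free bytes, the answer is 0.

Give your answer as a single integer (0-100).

Answer: 20

Derivation:
Op 1: a = malloc(15) -> a = 0; heap: [0-14 ALLOC][15-55 FREE]
Op 2: b = malloc(3) -> b = 15; heap: [0-14 ALLOC][15-17 ALLOC][18-55 FREE]
Op 3: c = malloc(3) -> c = 18; heap: [0-14 ALLOC][15-17 ALLOC][18-20 ALLOC][21-55 FREE]
Op 4: b = realloc(b, 23) -> b = 21; heap: [0-14 ALLOC][15-17 FREE][18-20 ALLOC][21-43 ALLOC][44-55 FREE]
Free blocks: [3 12] total_free=15 largest=12 -> 100*(15-12)/15 = 300/15 = 20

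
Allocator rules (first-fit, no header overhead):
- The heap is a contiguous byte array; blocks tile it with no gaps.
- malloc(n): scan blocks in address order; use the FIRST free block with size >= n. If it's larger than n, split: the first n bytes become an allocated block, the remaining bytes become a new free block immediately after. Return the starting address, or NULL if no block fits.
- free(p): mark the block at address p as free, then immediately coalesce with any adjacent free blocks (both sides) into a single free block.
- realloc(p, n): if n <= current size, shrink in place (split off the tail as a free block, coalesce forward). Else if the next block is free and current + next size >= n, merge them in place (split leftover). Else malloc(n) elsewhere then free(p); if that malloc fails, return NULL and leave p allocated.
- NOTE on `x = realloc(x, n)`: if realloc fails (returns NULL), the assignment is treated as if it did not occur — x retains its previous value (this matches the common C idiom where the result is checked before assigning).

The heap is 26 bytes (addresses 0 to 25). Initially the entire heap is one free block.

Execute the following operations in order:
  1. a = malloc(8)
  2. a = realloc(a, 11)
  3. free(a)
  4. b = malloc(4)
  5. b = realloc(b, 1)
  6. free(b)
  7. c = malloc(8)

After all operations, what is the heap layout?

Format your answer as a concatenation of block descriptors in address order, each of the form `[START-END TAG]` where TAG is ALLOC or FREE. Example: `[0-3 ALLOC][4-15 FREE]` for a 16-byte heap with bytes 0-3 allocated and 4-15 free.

Answer: [0-7 ALLOC][8-25 FREE]

Derivation:
Op 1: a = malloc(8) -> a = 0; heap: [0-7 ALLOC][8-25 FREE]
Op 2: a = realloc(a, 11) -> a = 0; heap: [0-10 ALLOC][11-25 FREE]
Op 3: free(a) -> (freed a); heap: [0-25 FREE]
Op 4: b = malloc(4) -> b = 0; heap: [0-3 ALLOC][4-25 FREE]
Op 5: b = realloc(b, 1) -> b = 0; heap: [0-0 ALLOC][1-25 FREE]
Op 6: free(b) -> (freed b); heap: [0-25 FREE]
Op 7: c = malloc(8) -> c = 0; heap: [0-7 ALLOC][8-25 FREE]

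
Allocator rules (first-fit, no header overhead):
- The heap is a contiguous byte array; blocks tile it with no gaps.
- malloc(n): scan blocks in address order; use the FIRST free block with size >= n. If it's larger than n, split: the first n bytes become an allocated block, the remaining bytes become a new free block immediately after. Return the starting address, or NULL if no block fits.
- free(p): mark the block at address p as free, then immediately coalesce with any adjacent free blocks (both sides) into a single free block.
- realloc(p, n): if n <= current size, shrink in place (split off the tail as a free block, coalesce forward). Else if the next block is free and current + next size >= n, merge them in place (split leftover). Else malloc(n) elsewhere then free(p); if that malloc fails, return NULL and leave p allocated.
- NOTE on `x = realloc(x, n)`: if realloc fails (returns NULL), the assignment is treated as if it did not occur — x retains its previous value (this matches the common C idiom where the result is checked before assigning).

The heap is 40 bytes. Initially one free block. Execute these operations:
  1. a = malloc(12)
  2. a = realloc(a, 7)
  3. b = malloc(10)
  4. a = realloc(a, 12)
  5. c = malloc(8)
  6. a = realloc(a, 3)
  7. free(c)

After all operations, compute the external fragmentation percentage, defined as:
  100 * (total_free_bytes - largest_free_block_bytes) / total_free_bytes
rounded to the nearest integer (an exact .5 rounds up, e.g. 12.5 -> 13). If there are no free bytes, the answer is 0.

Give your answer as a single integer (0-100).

Answer: 26

Derivation:
Op 1: a = malloc(12) -> a = 0; heap: [0-11 ALLOC][12-39 FREE]
Op 2: a = realloc(a, 7) -> a = 0; heap: [0-6 ALLOC][7-39 FREE]
Op 3: b = malloc(10) -> b = 7; heap: [0-6 ALLOC][7-16 ALLOC][17-39 FREE]
Op 4: a = realloc(a, 12) -> a = 17; heap: [0-6 FREE][7-16 ALLOC][17-28 ALLOC][29-39 FREE]
Op 5: c = malloc(8) -> c = 29; heap: [0-6 FREE][7-16 ALLOC][17-28 ALLOC][29-36 ALLOC][37-39 FREE]
Op 6: a = realloc(a, 3) -> a = 17; heap: [0-6 FREE][7-16 ALLOC][17-19 ALLOC][20-28 FREE][29-36 ALLOC][37-39 FREE]
Op 7: free(c) -> (freed c); heap: [0-6 FREE][7-16 ALLOC][17-19 ALLOC][20-39 FREE]
Free blocks: [7 20] total_free=27 largest=20 -> 100*(27-20)/27 = 700/27 ≈ 25.926 -> rounds to 26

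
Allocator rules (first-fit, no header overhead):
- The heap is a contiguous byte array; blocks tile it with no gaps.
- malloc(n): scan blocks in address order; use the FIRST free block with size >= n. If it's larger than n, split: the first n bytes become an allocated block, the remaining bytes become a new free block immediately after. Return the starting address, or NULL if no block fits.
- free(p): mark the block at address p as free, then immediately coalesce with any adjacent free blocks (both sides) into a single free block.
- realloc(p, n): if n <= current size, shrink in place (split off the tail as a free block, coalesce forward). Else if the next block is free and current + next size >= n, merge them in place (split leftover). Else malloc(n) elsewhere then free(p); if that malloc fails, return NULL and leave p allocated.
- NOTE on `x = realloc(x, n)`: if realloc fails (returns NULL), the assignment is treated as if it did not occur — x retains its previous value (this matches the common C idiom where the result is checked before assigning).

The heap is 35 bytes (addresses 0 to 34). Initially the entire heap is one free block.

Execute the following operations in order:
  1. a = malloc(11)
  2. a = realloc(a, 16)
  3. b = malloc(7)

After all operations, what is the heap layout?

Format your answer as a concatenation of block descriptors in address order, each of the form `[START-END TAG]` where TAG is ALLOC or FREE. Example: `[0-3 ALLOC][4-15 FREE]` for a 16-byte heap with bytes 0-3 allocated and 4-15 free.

Answer: [0-15 ALLOC][16-22 ALLOC][23-34 FREE]

Derivation:
Op 1: a = malloc(11) -> a = 0; heap: [0-10 ALLOC][11-34 FREE]
Op 2: a = realloc(a, 16) -> a = 0; heap: [0-15 ALLOC][16-34 FREE]
Op 3: b = malloc(7) -> b = 16; heap: [0-15 ALLOC][16-22 ALLOC][23-34 FREE]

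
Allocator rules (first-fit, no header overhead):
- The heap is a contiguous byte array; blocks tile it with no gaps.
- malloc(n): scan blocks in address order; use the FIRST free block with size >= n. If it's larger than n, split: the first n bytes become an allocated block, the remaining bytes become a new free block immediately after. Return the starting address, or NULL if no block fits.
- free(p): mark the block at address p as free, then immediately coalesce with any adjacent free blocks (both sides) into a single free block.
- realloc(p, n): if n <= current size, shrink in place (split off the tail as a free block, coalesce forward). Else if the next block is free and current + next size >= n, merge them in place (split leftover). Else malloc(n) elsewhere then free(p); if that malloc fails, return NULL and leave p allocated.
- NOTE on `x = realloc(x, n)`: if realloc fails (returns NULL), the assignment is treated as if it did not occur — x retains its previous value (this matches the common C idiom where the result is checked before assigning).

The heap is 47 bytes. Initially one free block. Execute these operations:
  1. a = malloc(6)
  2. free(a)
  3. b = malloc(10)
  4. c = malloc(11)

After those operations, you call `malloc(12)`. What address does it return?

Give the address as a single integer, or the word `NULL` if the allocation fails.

Op 1: a = malloc(6) -> a = 0; heap: [0-5 ALLOC][6-46 FREE]
Op 2: free(a) -> (freed a); heap: [0-46 FREE]
Op 3: b = malloc(10) -> b = 0; heap: [0-9 ALLOC][10-46 FREE]
Op 4: c = malloc(11) -> c = 10; heap: [0-9 ALLOC][10-20 ALLOC][21-46 FREE]
malloc(12): first-fit scan over [0-9 ALLOC][10-20 ALLOC][21-46 FREE] -> 21

Answer: 21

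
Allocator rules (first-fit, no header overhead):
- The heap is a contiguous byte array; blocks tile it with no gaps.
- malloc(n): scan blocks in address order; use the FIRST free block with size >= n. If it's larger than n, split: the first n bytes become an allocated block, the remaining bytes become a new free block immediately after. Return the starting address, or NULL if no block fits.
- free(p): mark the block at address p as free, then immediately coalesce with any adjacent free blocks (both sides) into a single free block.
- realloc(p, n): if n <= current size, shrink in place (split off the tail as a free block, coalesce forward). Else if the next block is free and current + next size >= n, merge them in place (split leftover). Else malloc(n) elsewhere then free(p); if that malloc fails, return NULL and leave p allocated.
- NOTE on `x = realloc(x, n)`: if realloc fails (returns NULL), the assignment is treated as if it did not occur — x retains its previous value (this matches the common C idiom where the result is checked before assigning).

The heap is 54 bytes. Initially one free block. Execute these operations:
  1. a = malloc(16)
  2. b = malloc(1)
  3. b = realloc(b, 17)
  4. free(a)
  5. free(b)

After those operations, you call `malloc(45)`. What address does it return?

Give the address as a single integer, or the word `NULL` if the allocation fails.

Answer: 0

Derivation:
Op 1: a = malloc(16) -> a = 0; heap: [0-15 ALLOC][16-53 FREE]
Op 2: b = malloc(1) -> b = 16; heap: [0-15 ALLOC][16-16 ALLOC][17-53 FREE]
Op 3: b = realloc(b, 17) -> b = 16; heap: [0-15 ALLOC][16-32 ALLOC][33-53 FREE]
Op 4: free(a) -> (freed a); heap: [0-15 FREE][16-32 ALLOC][33-53 FREE]
Op 5: free(b) -> (freed b); heap: [0-53 FREE]
malloc(45): first-fit scan over [0-53 FREE] -> 0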